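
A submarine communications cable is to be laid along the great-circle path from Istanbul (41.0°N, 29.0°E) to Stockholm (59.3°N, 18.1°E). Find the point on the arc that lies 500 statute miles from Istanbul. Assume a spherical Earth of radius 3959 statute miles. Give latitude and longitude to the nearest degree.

From cos δ = sin φ₁ sin φ₂ + cos φ₁ cos φ₂ cos Δλ, the central angle is δ ≈ 0.341 rad (19.5°). The total great-circle distance is δ·R ≈ 0.341 × 3959 ≈ 1349 mi, so the target fraction is f = 500/1349 ≈ 0.371.
Interpolate at f ≈ 0.371 with slerp weights a = sin((1−f)δ)/sin δ ≈ 0.637, b = sin(fδ)/sin δ ≈ 0.377.
p = a·p₁ + b·p₂ ≈ (0.603, 0.293, 0.742); φ = arcsin(p_z) ≈ 47.89°, λ = atan2(p_y, p_x) ≈ 25.89°.

≈ 48°N, 26°E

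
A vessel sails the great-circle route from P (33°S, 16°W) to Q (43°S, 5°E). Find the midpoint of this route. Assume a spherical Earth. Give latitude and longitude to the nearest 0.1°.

≈ (38.5°S, 6.2°W)

From cos δ = sin φ₁ sin φ₂ + cos φ₁ cos φ₂ cos Δλ, the central angle is δ ≈ 0.336 rad (19.3°).
Interpolate at f = 1/2 with slerp weights a = sin((1−f)δ)/sin δ ≈ 0.507, b = sin(fδ)/sin δ ≈ 0.507.
p = a·p₁ + b·p₂ ≈ (0.778, -0.085, -0.622); φ = arcsin(p_z) ≈ -38.47°, λ = atan2(p_y, p_x) ≈ -6.23°.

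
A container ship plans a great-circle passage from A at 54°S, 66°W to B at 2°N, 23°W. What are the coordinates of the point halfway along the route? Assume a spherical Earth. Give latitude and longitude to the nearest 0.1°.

≈ 27.5°S, 38.7°W

Convert each endpoint to a unit vector on the sphere (x = cos φ cos λ, y = cos φ sin λ, z = sin φ).
The central angle between the endpoints is δ = arccos(p₁·p₂) ≈ 1.158 rad (66.3°).
Interpolate at f = 1/2 with slerp weights a = sin((1−f)δ)/sin δ ≈ 0.597, b = sin(fδ)/sin δ ≈ 0.597.
p = a·p₁ + b·p₂ ≈ (0.692, -0.554, -0.462); φ = arcsin(p_z) ≈ -27.54°, λ = atan2(p_y, p_x) ≈ -38.67°.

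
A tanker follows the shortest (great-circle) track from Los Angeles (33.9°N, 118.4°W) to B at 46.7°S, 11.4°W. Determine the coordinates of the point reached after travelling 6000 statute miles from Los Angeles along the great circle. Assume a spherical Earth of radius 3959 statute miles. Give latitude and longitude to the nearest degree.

≈ 28°S, 54°W

The haversine formula gives a central angle δ ≈ 2.180 rad (124.9°) between the endpoints. The total great-circle distance is δ·R ≈ 2.180 × 3959 ≈ 8631 mi, so the target fraction is f = 6000/8631 ≈ 0.695.
Interpolate at f ≈ 0.695 with slerp weights a = sin((1−f)δ)/sin δ ≈ 0.752, b = sin(fδ)/sin δ ≈ 1.218.
p = a·p₁ + b·p₂ ≈ (0.522, -0.714, -0.467); φ = arcsin(p_z) ≈ -27.82°, λ = atan2(p_y, p_x) ≈ -53.85°.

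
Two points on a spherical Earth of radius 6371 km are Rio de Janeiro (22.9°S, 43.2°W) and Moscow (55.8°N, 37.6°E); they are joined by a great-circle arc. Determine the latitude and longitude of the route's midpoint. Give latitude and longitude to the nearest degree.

≈ 21°N, 14°W

From cos δ = sin φ₁ sin φ₂ + cos φ₁ cos φ₂ cos Δλ, the central angle is δ ≈ 1.812 rad (103.8°).
Interpolate at f = 1/2 with slerp weights a = sin((1−f)δ)/sin δ ≈ 0.811, b = sin(fδ)/sin δ ≈ 0.811.
p = a·p₁ + b·p₂ ≈ (0.905, -0.233, 0.355); φ = arcsin(p_z) ≈ 20.79°, λ = atan2(p_y, p_x) ≈ -14.44°.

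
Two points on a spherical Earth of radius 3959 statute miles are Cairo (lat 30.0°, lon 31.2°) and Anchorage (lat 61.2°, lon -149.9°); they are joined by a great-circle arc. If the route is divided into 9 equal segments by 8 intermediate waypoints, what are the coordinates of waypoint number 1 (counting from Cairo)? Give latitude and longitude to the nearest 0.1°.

The haversine formula gives a central angle δ ≈ 1.550 rad (88.8°) between the endpoints.
Interpolate at f = 1/9 with slerp weights a = sin((1−f)δ)/sin δ ≈ 0.982, b = sin(fδ)/sin δ ≈ 0.171.
p = a·p₁ + b·p₂ ≈ (0.656, 0.399, 0.641); φ = arcsin(p_z) ≈ 39.87°, λ = atan2(p_y, p_x) ≈ 31.32°.

≈ lat 39.9°, lon 31.3°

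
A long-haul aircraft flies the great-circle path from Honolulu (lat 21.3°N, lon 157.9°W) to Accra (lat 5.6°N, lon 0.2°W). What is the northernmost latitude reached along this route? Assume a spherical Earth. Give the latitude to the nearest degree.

The great circle lies in the plane with unit normal n̂ = (p₁ × p₂)/|p₁ × p₂|.
Here n̂_z ≈ +0.619; the vertex latitude is φ_max = arccos|n̂_z| ≈ 51.8°.

≈ 52°N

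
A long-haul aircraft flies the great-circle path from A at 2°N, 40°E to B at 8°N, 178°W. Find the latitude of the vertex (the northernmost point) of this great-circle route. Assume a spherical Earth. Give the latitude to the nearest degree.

The great circle lies in the plane with unit normal n̂ = (p₁ × p₂)/|p₁ × p₂|.
Here n̂_z ≈ +0.964; the vertex latitude is φ_max = arccos|n̂_z| ≈ 15.4°.
Check via Clairaut: cos φ_max = |cos φ₁| · sin C = cos(2.0°)·sin(74.7°) ≈ 0.964, again giving ≈ 15.4°.

≈ 15°N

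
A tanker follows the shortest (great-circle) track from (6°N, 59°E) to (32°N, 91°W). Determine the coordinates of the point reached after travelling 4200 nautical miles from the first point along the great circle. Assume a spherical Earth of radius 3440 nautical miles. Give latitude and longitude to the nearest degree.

≈ (53°N, 5°W)

From cos δ = sin φ₁ sin φ₂ + cos φ₁ cos φ₂ cos Δλ, the central angle is δ ≈ 2.312 rad (132.5°). The total great-circle distance is δ·R ≈ 2.312 × 3440 ≈ 7953 nmi, so the target fraction is f = 4200/7953 ≈ 0.528.
Interpolate at f ≈ 0.528 with slerp weights a = sin((1−f)δ)/sin δ ≈ 1.202, b = sin(fδ)/sin δ ≈ 1.273.
p = a·p₁ + b·p₂ ≈ (0.597, -0.055, 0.800); φ = arcsin(p_z) ≈ 53.17°, λ = atan2(p_y, p_x) ≈ -5.24°.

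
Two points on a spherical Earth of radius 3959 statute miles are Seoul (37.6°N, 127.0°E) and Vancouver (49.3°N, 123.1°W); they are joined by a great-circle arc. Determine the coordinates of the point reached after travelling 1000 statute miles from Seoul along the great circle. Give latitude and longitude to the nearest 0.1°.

≈ 48.0°N, 140.8°E

Convert each endpoint to a unit vector on the sphere (x = cos φ cos λ, y = cos φ sin λ, z = sin φ).
The central angle between the endpoints is δ = arccos(p₁·p₂) ≈ 1.280 rad (73.3°). The total great-circle distance is δ·R ≈ 1.280 × 3959 ≈ 5068 mi, so the target fraction is f = 1000/5068 ≈ 0.197.
Interpolate at f ≈ 0.197 with slerp weights a = sin((1−f)δ)/sin δ ≈ 0.893, b = sin(fδ)/sin δ ≈ 0.261.
p = a·p₁ + b·p₂ ≈ (-0.519, 0.423, 0.743); φ = arcsin(p_z) ≈ 47.98°, λ = atan2(p_y, p_x) ≈ 140.82°.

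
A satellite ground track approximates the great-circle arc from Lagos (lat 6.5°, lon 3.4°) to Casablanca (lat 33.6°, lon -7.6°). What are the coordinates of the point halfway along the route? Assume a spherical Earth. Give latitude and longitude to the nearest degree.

Convert each endpoint to a unit vector on the sphere (x = cos φ cos λ, y = cos φ sin λ, z = sin φ).
The central angle between the endpoints is δ = arccos(p₁·p₂) ≈ 0.505 rad (29.0°).
Interpolate at f = 1/2 with slerp weights a = sin((1−f)δ)/sin δ ≈ 0.516, b = sin(fδ)/sin δ ≈ 0.516.
p = a·p₁ + b·p₂ ≈ (0.939, -0.026, 0.344); φ = arcsin(p_z) ≈ 20.13°, λ = atan2(p_y, p_x) ≈ -1.61°.

≈ lat 20°, lon -2°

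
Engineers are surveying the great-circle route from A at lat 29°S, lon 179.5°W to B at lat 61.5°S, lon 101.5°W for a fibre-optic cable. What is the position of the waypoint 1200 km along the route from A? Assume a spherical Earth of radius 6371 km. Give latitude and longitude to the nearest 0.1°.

≈ lat 37.9°S, lon 172.1°W

Convert each endpoint to a unit vector on the sphere (x = cos φ cos λ, y = cos φ sin λ, z = sin φ).
The central angle between the endpoints is δ = arccos(p₁·p₂) ≈ 1.032 rad (59.1°). The total great-circle distance is δ·R ≈ 1.032 × 6371 ≈ 6577 km, so the target fraction is f = 1200/6577 ≈ 0.182.
Interpolate at f ≈ 0.182 with slerp weights a = sin((1−f)δ)/sin δ ≈ 0.870, b = sin(fδ)/sin δ ≈ 0.218.
p = a·p₁ + b·p₂ ≈ (-0.782, -0.109, -0.614); φ = arcsin(p_z) ≈ -37.86°, λ = atan2(p_y, p_x) ≈ -172.09°.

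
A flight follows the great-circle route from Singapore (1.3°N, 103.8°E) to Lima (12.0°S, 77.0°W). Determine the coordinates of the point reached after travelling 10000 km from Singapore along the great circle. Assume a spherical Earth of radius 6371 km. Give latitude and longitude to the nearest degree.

≈ 86°S, 176°E

Write both endpoints as unit vectors p₁, p₂ with components (cos φ cos λ, cos φ sin λ, sin φ).
The central angle between the endpoints is δ = arccos(p₁·p₂) ≈ 2.954 rad (169.3°). The total great-circle distance is δ·R ≈ 2.954 × 6371 ≈ 18822 km, so the target fraction is f = 10000/18822 ≈ 0.531.
Interpolate at f ≈ 0.531 with slerp weights a = sin((1−f)δ)/sin δ ≈ 5.279, b = sin(fδ)/sin δ ≈ 5.371.
p = a·p₁ + b·p₂ ≈ (-0.077, 0.006, -0.997); φ = arcsin(p_z) ≈ -85.58°, λ = atan2(p_y, p_x) ≈ 175.82°.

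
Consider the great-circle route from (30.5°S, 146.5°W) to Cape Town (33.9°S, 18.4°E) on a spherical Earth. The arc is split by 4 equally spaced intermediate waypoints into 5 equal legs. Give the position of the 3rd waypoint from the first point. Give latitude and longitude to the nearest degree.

≈ (75°S, 24°W)

From cos δ = sin φ₁ sin φ₂ + cos φ₁ cos φ₂ cos Δλ, the central angle is δ ≈ 1.990 rad (114.0°).
Interpolate at f = 3/5 with slerp weights a = sin((1−f)δ)/sin δ ≈ 0.783, b = sin(fδ)/sin δ ≈ 1.018.
p = a·p₁ + b·p₂ ≈ (0.240, -0.105, -0.965); φ = arcsin(p_z) ≈ -74.82°, λ = atan2(p_y, p_x) ≈ -23.73°.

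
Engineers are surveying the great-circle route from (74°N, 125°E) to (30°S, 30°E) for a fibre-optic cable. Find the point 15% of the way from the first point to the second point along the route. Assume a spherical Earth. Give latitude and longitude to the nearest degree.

≈ (65°N, 78°E)

From cos δ = sin φ₁ sin φ₂ + cos φ₁ cos φ₂ cos Δλ, the central angle is δ ≈ 2.096 rad (120.1°).
Interpolate at f = 0.15 with slerp weights a = sin((1−f)δ)/sin δ ≈ 1.130, b = sin(fδ)/sin δ ≈ 0.357.
p = a·p₁ + b·p₂ ≈ (0.089, 0.410, 0.908); φ = arcsin(p_z) ≈ 65.19°, λ = atan2(p_y, p_x) ≈ 77.70°.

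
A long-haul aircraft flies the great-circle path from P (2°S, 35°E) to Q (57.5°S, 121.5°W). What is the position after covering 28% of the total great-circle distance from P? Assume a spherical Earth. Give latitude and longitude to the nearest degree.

≈ (34°S, 26°E)

Write both endpoints as unit vectors p₁, p₂ with components (cos φ cos λ, cos φ sin λ, sin φ).
The central angle between the endpoints is δ = arccos(p₁·p₂) ≈ 2.052 rad (117.6°).
Interpolate at f = 0.28 with slerp weights a = sin((1−f)δ)/sin δ ≈ 1.123, b = sin(fδ)/sin δ ≈ 0.613.
p = a·p₁ + b·p₂ ≈ (0.747, 0.363, -0.556); φ = arcsin(p_z) ≈ -33.80°, λ = atan2(p_y, p_x) ≈ 25.90°.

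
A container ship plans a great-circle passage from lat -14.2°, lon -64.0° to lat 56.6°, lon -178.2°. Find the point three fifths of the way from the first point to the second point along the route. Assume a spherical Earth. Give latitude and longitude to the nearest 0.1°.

≈ lat 41.7°, lon -107.9°

Convert each endpoint to a unit vector on the sphere (x = cos φ cos λ, y = cos φ sin λ, z = sin φ).
The central angle between the endpoints is δ = arccos(p₁·p₂) ≈ 2.008 rad (115.1°).
Interpolate at f = 3/5 with slerp weights a = sin((1−f)δ)/sin δ ≈ 0.794, b = sin(fδ)/sin δ ≈ 1.031.
p = a·p₁ + b·p₂ ≈ (-0.230, -0.710, 0.666); φ = arcsin(p_z) ≈ 41.74°, λ = atan2(p_y, p_x) ≈ -107.92°.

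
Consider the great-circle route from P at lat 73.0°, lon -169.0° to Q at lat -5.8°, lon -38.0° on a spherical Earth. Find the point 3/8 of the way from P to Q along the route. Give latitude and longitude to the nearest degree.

≈ lat 58°, lon -62°

The haversine formula gives a central angle δ ≈ 1.862 rad (106.7°) between the endpoints.
Interpolate at f = 3/8 with slerp weights a = sin((1−f)δ)/sin δ ≈ 0.959, b = sin(fδ)/sin δ ≈ 0.671.
p = a·p₁ + b·p₂ ≈ (0.251, -0.465, 0.849); φ = arcsin(p_z) ≈ 58.12°, λ = atan2(p_y, p_x) ≈ -61.61°.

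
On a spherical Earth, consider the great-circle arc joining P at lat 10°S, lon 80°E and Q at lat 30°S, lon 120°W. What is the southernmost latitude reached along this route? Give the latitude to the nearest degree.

The great circle lies in the plane with unit normal n̂ = (p₁ × p₂)/|p₁ × p₂|.
Here n̂_z ≈ +0.417; the vertex latitude is φ_max = arccos|n̂_z| ≈ 65.4°.
Check via Clairaut: cos φ_max = |cos φ₁| · sin C = cos(10.0°)·sin(154.9°) ≈ 0.417, again giving ≈ 65.4°.

≈ 65°S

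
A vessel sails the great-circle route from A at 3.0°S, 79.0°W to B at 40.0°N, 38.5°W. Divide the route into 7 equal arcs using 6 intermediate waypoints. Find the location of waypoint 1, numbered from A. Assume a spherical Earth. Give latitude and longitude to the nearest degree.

≈ 4°N, 74°W

Write both endpoints as unit vectors p₁, p₂ with components (cos φ cos λ, cos φ sin λ, sin φ).
The central angle between the endpoints is δ = arccos(p₁·p₂) ≈ 0.991 rad (56.8°).
Interpolate at f = 1/7 with slerp weights a = sin((1−f)δ)/sin δ ≈ 0.898, b = sin(fδ)/sin δ ≈ 0.169.
p = a·p₁ + b·p₂ ≈ (0.272, -0.960, 0.061); φ = arcsin(p_z) ≈ 3.52°, λ = atan2(p_y, p_x) ≈ -74.18°.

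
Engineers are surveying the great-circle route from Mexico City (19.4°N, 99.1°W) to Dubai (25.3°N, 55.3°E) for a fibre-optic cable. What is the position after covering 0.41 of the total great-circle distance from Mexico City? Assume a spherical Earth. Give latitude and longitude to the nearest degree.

≈ (58°N, 50°W)

Convert each endpoint to a unit vector on the sphere (x = cos φ cos λ, y = cos φ sin λ, z = sin φ).
The central angle between the endpoints is δ = arccos(p₁·p₂) ≈ 2.249 rad (128.8°).
Interpolate at f = 0.41 with slerp weights a = sin((1−f)δ)/sin δ ≈ 1.246, b = sin(fδ)/sin δ ≈ 1.023.
p = a·p₁ + b·p₂ ≈ (0.341, -0.400, 0.851); φ = arcsin(p_z) ≈ 58.31°, λ = atan2(p_y, p_x) ≈ -49.58°.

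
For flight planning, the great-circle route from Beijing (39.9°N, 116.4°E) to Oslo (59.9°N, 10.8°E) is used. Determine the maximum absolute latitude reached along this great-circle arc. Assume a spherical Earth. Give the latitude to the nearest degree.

The great circle lies in the plane with unit normal n̂ = (p₁ × p₂)/|p₁ × p₂|.
Here n̂_z ≈ -0.415; the vertex latitude is φ_max = arccos|n̂_z| ≈ 65.5°.
Check via Clairaut: cos φ_max = |cos φ₁| · sin C = cos(39.9°)·sin(32.8°) ≈ 0.415, again giving ≈ 65.5°.

≈ 65°N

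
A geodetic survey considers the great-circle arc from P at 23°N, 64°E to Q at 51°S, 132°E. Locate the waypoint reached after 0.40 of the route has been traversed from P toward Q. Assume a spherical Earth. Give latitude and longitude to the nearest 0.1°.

≈ 8.7°S, 85.4°E

Convert each endpoint to a unit vector on the sphere (x = cos φ cos λ, y = cos φ sin λ, z = sin φ).
The central angle between the endpoints is δ = arccos(p₁·p₂) ≈ 1.658 rad (95.0°).
Interpolate at f = 0.40 with slerp weights a = sin((1−f)δ)/sin δ ≈ 0.842, b = sin(fδ)/sin δ ≈ 0.618.
p = a·p₁ + b·p₂ ≈ (0.079, 0.985, -0.151); φ = arcsin(p_z) ≈ -8.70°, λ = atan2(p_y, p_x) ≈ 85.39°.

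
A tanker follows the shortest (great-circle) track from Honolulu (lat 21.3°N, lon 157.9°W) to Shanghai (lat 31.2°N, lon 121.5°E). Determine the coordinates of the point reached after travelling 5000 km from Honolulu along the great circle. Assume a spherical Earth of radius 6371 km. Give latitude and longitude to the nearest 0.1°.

≈ lat 33.8°N, lon 152.9°E

From cos δ = sin φ₁ sin φ₂ + cos φ₁ cos φ₂ cos Δλ, the central angle is δ ≈ 1.247 rad (71.4°). The total great-circle distance is δ·R ≈ 1.247 × 6371 ≈ 7944 km, so the target fraction is f = 5000/7944 ≈ 0.629.
Interpolate at f ≈ 0.629 with slerp weights a = sin((1−f)δ)/sin δ ≈ 0.470, b = sin(fδ)/sin δ ≈ 0.745.
p = a·p₁ + b·p₂ ≈ (-0.739, 0.379, 0.557); φ = arcsin(p_z) ≈ 33.85°, λ = atan2(p_y, p_x) ≈ 152.86°.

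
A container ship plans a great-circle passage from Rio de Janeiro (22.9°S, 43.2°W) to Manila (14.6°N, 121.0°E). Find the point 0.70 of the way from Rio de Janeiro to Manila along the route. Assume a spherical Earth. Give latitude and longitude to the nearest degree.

≈ 12°S, 80°E

Convert each endpoint to a unit vector on the sphere (x = cos φ cos λ, y = cos φ sin λ, z = sin φ).
The central angle between the endpoints is δ = arccos(p₁·p₂) ≈ 2.843 rad (162.9°).
Interpolate at f = 0.70 with slerp weights a = sin((1−f)δ)/sin δ ≈ 2.563, b = sin(fδ)/sin δ ≈ 3.108.
p = a·p₁ + b·p₂ ≈ (0.172, 0.962, -0.214); φ = arcsin(p_z) ≈ -12.36°, λ = atan2(p_y, p_x) ≈ 79.84°.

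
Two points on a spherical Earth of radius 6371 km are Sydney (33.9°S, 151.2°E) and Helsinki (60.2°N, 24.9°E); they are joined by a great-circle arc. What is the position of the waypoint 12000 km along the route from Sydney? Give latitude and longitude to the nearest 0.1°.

Write both endpoints as unit vectors p₁, p₂ with components (cos φ cos λ, cos φ sin λ, sin φ).
The central angle between the endpoints is δ = arccos(p₁·p₂) ≈ 2.386 rad (136.7°). The total great-circle distance is δ·R ≈ 2.386 × 6371 ≈ 15204 km, so the target fraction is f = 12000/15204 ≈ 0.789.
Interpolate at f ≈ 0.789 with slerp weights a = sin((1−f)δ)/sin δ ≈ 0.703, b = sin(fδ)/sin δ ≈ 1.388.
p = a·p₁ + b·p₂ ≈ (0.114, 0.572, 0.812); φ = arcsin(p_z) ≈ 54.34°, λ = atan2(p_y, p_x) ≈ 78.70°.

≈ (54.3°N, 78.7°E)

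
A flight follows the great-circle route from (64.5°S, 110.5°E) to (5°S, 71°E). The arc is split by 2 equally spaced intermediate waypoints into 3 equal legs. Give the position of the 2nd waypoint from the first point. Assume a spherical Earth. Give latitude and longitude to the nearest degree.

≈ (26°S, 78°E)

Write both endpoints as unit vectors p₁, p₂ with components (cos φ cos λ, cos φ sin λ, sin φ).
The central angle between the endpoints is δ = arccos(p₁·p₂) ≈ 1.149 rad (65.8°).
Interpolate at f = 2/3 with slerp weights a = sin((1−f)δ)/sin δ ≈ 0.410, b = sin(fδ)/sin δ ≈ 0.760.
p = a·p₁ + b·p₂ ≈ (0.185, 0.881, -0.436); φ = arcsin(p_z) ≈ -25.84°, λ = atan2(p_y, p_x) ≈ 78.16°.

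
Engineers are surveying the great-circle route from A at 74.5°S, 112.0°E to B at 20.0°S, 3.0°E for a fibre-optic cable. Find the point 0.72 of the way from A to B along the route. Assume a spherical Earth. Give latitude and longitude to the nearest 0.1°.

From cos δ = sin φ₁ sin φ₂ + cos φ₁ cos φ₂ cos Δλ, the central angle is δ ≈ 1.320 rad (75.7°).
Interpolate at f = 0.72 with slerp weights a = sin((1−f)δ)/sin δ ≈ 0.373, b = sin(fδ)/sin δ ≈ 0.840.
p = a·p₁ + b·p₂ ≈ (0.751, 0.134, -0.647); φ = arcsin(p_z) ≈ -40.29°, λ = atan2(p_y, p_x) ≈ 10.10°.

≈ 40.3°S, 10.1°E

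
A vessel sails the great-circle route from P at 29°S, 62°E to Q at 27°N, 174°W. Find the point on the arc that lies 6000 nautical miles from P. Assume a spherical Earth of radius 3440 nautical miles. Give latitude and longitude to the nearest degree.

The haversine formula gives a central angle δ ≈ 2.286 rad (131.0°) between the endpoints. The total great-circle distance is δ·R ≈ 2.286 × 3440 ≈ 7864 nmi, so the target fraction is f = 6000/7864 ≈ 0.763.
Interpolate at f ≈ 0.763 with slerp weights a = sin((1−f)δ)/sin δ ≈ 0.683, b = sin(fδ)/sin δ ≈ 1.305.
p = a·p₁ + b·p₂ ≈ (-0.876, 0.406, 0.261); φ = arcsin(p_z) ≈ 15.14°, λ = atan2(p_y, p_x) ≈ 155.12°.

≈ 15°N, 155°E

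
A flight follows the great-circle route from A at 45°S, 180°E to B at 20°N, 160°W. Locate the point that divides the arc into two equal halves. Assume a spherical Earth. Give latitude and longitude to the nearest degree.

Convert each endpoint to a unit vector on the sphere (x = cos φ cos λ, y = cos φ sin λ, z = sin φ).
The central angle between the endpoints is δ = arccos(p₁·p₂) ≈ 1.178 rad (67.5°).
Interpolate at f = 1/2 with slerp weights a = sin((1−f)δ)/sin δ ≈ 0.601, b = sin(fδ)/sin δ ≈ 0.601.
p = a·p₁ + b·p₂ ≈ (-0.956, -0.193, -0.220); φ = arcsin(p_z) ≈ -12.68°, λ = atan2(p_y, p_x) ≈ -168.57°.

≈ 13°S, 169°W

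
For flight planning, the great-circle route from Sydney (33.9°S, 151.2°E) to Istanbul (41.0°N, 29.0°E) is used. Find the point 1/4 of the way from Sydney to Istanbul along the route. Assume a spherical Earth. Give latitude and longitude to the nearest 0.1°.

≈ 15.0°S, 120.4°E

Convert each endpoint to a unit vector on the sphere (x = cos φ cos λ, y = cos φ sin λ, z = sin φ).
The central angle between the endpoints is δ = arccos(p₁·p₂) ≈ 2.346 rad (134.4°).
Interpolate at f = 1/4 with slerp weights a = sin((1−f)δ)/sin δ ≈ 1.375, b = sin(fδ)/sin δ ≈ 0.775.
p = a·p₁ + b·p₂ ≈ (-0.489, 0.833, -0.259); φ = arcsin(p_z) ≈ -14.99°, λ = atan2(p_y, p_x) ≈ 120.39°.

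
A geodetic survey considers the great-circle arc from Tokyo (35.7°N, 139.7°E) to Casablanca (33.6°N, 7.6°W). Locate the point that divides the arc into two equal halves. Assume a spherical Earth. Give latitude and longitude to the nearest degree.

Write both endpoints as unit vectors p₁, p₂ with components (cos φ cos λ, cos φ sin λ, sin φ).
The central angle between the endpoints is δ = arccos(p₁·p₂) ≈ 1.820 rad (104.3°).
Interpolate at f = 1/2 with slerp weights a = sin((1−f)δ)/sin δ ≈ 0.814, b = sin(fδ)/sin δ ≈ 0.814.
p = a·p₁ + b·p₂ ≈ (0.168, 0.338, 0.926); φ = arcsin(p_z) ≈ 67.82°, λ = atan2(p_y, p_x) ≈ 63.58°.

≈ (68°N, 64°E)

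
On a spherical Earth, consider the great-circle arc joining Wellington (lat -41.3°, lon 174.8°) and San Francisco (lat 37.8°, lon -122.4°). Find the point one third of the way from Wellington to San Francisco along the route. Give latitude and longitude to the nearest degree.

≈ lat -16°, lon -162°

Convert each endpoint to a unit vector on the sphere (x = cos φ cos λ, y = cos φ sin λ, z = sin φ).
The central angle between the endpoints is δ = arccos(p₁·p₂) ≈ 1.704 rad (97.7°).
Interpolate at f = 1/3 with slerp weights a = sin((1−f)δ)/sin δ ≈ 0.915, b = sin(fδ)/sin δ ≈ 0.543.
p = a·p₁ + b·p₂ ≈ (-0.915, -0.300, -0.271); φ = arcsin(p_z) ≈ -15.74°, λ = atan2(p_y, p_x) ≈ -161.85°.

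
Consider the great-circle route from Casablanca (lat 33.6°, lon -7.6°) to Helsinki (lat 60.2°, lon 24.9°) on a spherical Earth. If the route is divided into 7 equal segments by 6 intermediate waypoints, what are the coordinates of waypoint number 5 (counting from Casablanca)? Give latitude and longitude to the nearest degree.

The haversine formula gives a central angle δ ≈ 0.593 rad (34.0°) between the endpoints.
Interpolate at f = 5/7 with slerp weights a = sin((1−f)δ)/sin δ ≈ 0.302, b = sin(fδ)/sin δ ≈ 0.735.
p = a·p₁ + b·p₂ ≈ (0.581, 0.121, 0.805); φ = arcsin(p_z) ≈ 53.63°, λ = atan2(p_y, p_x) ≈ 11.74°.

≈ lat 54°, lon 12°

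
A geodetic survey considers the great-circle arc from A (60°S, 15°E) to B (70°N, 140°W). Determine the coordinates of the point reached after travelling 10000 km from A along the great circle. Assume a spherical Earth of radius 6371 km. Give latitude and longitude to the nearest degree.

From cos δ = sin φ₁ sin φ₂ + cos φ₁ cos φ₂ cos Δλ, the central angle is δ ≈ 2.891 rad (165.6°). The total great-circle distance is δ·R ≈ 2.891 × 6371 ≈ 18419 km, so the target fraction is f = 10000/18419 ≈ 0.543.
Interpolate at f ≈ 0.543 with slerp weights a = sin((1−f)δ)/sin δ ≈ 3.909, b = sin(fδ)/sin δ ≈ 4.034.
p = a·p₁ + b·p₂ ≈ (0.831, -0.381, 0.405); φ = arcsin(p_z) ≈ 23.90°, λ = atan2(p_y, p_x) ≈ -24.63°.

≈ (24°N, 25°W)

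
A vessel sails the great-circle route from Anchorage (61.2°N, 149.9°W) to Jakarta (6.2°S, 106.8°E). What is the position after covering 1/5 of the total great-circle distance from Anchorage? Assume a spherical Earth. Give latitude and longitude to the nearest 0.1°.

≈ 57.9°N, 169.8°E

The haversine formula gives a central angle δ ≈ 1.777 rad (101.8°) between the endpoints.
Interpolate at f = 1/5 with slerp weights a = sin((1−f)δ)/sin δ ≈ 1.010, b = sin(fδ)/sin δ ≈ 0.356.
p = a·p₁ + b·p₂ ≈ (-0.523, 0.094, 0.847); φ = arcsin(p_z) ≈ 57.88°, λ = atan2(p_y, p_x) ≈ 169.79°.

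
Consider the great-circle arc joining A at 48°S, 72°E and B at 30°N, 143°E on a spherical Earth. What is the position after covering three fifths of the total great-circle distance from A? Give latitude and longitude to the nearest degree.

Write both endpoints as unit vectors p₁, p₂ with components (cos φ cos λ, cos φ sin λ, sin φ).
The central angle between the endpoints is δ = arccos(p₁·p₂) ≈ 1.755 rad (100.5°).
Interpolate at f = 3/5 with slerp weights a = sin((1−f)δ)/sin δ ≈ 0.657, b = sin(fδ)/sin δ ≈ 0.884.
p = a·p₁ + b·p₂ ≈ (-0.475, 0.879, -0.046); φ = arcsin(p_z) ≈ -2.65°, λ = atan2(p_y, p_x) ≈ 118.42°.

≈ 3°S, 118°E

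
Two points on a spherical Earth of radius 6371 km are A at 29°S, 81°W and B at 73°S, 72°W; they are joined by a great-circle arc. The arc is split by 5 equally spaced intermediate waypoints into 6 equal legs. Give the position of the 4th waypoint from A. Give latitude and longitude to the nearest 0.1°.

≈ 58.4°S, 77.5°W

Write both endpoints as unit vectors p₁, p₂ with components (cos φ cos λ, cos φ sin λ, sin φ).
The central angle between the endpoints is δ = arccos(p₁·p₂) ≈ 0.772 rad (44.3°).
Interpolate at f = 4/6 with slerp weights a = sin((1−f)δ)/sin δ ≈ 0.365, b = sin(fδ)/sin δ ≈ 0.706.
p = a·p₁ + b·p₂ ≈ (0.114, -0.511, -0.852); φ = arcsin(p_z) ≈ -58.40°, λ = atan2(p_y, p_x) ≈ -77.47°.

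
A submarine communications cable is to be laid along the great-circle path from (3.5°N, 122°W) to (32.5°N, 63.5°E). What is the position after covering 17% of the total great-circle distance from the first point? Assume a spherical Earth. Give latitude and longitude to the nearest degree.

≈ (28°N, 126°W)

Convert each endpoint to a unit vector on the sphere (x = cos φ cos λ, y = cos φ sin λ, z = sin φ).
The central angle between the endpoints is δ = arccos(p₁·p₂) ≈ 2.507 rad (143.6°).
Interpolate at f = 0.17 with slerp weights a = sin((1−f)δ)/sin δ ≈ 1.472, b = sin(fδ)/sin δ ≈ 0.697.
p = a·p₁ + b·p₂ ≈ (-0.516, -0.720, 0.464); φ = arcsin(p_z) ≈ 27.67°, λ = atan2(p_y, p_x) ≈ -125.65°.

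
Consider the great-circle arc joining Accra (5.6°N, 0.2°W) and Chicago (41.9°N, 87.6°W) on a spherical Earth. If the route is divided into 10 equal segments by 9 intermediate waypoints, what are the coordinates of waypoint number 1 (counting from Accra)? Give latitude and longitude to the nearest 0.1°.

≈ (11.2°N, 6.6°W)

From cos δ = sin φ₁ sin φ₂ + cos φ₁ cos φ₂ cos Δλ, the central angle is δ ≈ 1.472 rad (84.3°).
Interpolate at f = 1/10 with slerp weights a = sin((1−f)δ)/sin δ ≈ 0.975, b = sin(fδ)/sin δ ≈ 0.147.
p = a·p₁ + b·p₂ ≈ (0.975, -0.113, 0.194); φ = arcsin(p_z) ≈ 11.16°, λ = atan2(p_y, p_x) ≈ -6.61°.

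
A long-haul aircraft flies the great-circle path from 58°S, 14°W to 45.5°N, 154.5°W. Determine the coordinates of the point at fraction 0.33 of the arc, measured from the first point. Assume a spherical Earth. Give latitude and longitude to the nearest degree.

≈ 38°S, 88°W

Convert each endpoint to a unit vector on the sphere (x = cos φ cos λ, y = cos φ sin λ, z = sin φ).
The central angle between the endpoints is δ = arccos(p₁·p₂) ≈ 2.671 rad (153.1°).
Interpolate at f = 0.33 with slerp weights a = sin((1−f)δ)/sin δ ≈ 2.154, b = sin(fδ)/sin δ ≈ 1.703.
p = a·p₁ + b·p₂ ≈ (0.030, -0.790, -0.612); φ = arcsin(p_z) ≈ -37.75°, λ = atan2(p_y, p_x) ≈ -87.81°.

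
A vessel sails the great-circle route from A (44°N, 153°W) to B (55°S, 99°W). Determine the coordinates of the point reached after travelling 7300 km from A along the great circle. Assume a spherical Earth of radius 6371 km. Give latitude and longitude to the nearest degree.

≈ (17°S, 125°W)

From cos δ = sin φ₁ sin φ₂ + cos φ₁ cos φ₂ cos Δλ, the central angle is δ ≈ 1.903 rad (109.1°). The total great-circle distance is δ·R ≈ 1.903 × 6371 ≈ 12127 km, so the target fraction is f = 7300/12127 ≈ 0.602.
Interpolate at f ≈ 0.602 with slerp weights a = sin((1−f)δ)/sin δ ≈ 0.727, b = sin(fδ)/sin δ ≈ 0.964.
p = a·p₁ + b·p₂ ≈ (-0.552, -0.783, -0.285); φ = arcsin(p_z) ≈ -16.53°, λ = atan2(p_y, p_x) ≈ -125.19°.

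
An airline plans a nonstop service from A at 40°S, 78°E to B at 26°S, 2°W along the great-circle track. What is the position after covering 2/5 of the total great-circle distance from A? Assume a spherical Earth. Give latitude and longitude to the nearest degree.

The haversine formula gives a central angle δ ≈ 1.158 rad (66.3°) between the endpoints.
Interpolate at f = 2/5 with slerp weights a = sin((1−f)δ)/sin δ ≈ 0.699, b = sin(fδ)/sin δ ≈ 0.488.
p = a·p₁ + b·p₂ ≈ (0.549, 0.508, -0.663); φ = arcsin(p_z) ≈ -41.53°, λ = atan2(p_y, p_x) ≈ 42.78°.

≈ 42°S, 43°E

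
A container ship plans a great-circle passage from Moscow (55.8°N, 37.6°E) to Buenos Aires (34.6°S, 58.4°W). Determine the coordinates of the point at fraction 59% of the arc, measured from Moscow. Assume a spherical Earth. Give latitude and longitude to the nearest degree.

≈ 6°N, 28°W

Convert each endpoint to a unit vector on the sphere (x = cos φ cos λ, y = cos φ sin λ, z = sin φ).
The central angle between the endpoints is δ = arccos(p₁·p₂) ≈ 2.115 rad (121.2°).
Interpolate at f = 0.59 with slerp weights a = sin((1−f)δ)/sin δ ≈ 0.892, b = sin(fδ)/sin δ ≈ 1.109.
p = a·p₁ + b·p₂ ≈ (0.875, -0.472, 0.108); φ = arcsin(p_z) ≈ 6.19°, λ = atan2(p_y, p_x) ≈ -28.32°.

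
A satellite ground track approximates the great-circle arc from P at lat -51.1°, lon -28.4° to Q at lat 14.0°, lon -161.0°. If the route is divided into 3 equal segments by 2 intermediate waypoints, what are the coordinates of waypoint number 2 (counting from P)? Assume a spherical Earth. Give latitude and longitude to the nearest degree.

≈ lat -21°, lon -136°

Write both endpoints as unit vectors p₁, p₂ with components (cos φ cos λ, cos φ sin λ, sin φ).
The central angle between the endpoints is δ = arccos(p₁·p₂) ≈ 2.215 rad (126.9°).
Interpolate at f = 2/3 with slerp weights a = sin((1−f)δ)/sin δ ≈ 0.842, b = sin(fδ)/sin δ ≈ 1.245.
p = a·p₁ + b·p₂ ≈ (-0.677, -0.645, -0.354); φ = arcsin(p_z) ≈ -20.73°, λ = atan2(p_y, p_x) ≈ -136.41°.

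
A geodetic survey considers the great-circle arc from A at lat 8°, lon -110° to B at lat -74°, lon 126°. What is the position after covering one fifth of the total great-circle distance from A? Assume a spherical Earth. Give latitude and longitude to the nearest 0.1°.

The haversine formula gives a central angle δ ≈ 1.861 rad (106.6°) between the endpoints.
Interpolate at f = 1/5 with slerp weights a = sin((1−f)δ)/sin δ ≈ 1.040, b = sin(fδ)/sin δ ≈ 0.380.
p = a·p₁ + b·p₂ ≈ (-0.414, -0.883, -0.220); φ = arcsin(p_z) ≈ -12.72°, λ = atan2(p_y, p_x) ≈ -115.10°.

≈ lat -12.7°, lon -115.1°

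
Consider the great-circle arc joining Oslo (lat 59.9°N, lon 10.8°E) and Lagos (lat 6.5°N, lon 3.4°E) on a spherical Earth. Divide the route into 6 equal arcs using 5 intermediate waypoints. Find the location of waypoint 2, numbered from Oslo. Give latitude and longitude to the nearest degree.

From cos δ = sin φ₁ sin φ₂ + cos φ₁ cos φ₂ cos Δλ, the central angle is δ ≈ 0.937 rad (53.7°).
Interpolate at f = 2/6 with slerp weights a = sin((1−f)δ)/sin δ ≈ 0.726, b = sin(fδ)/sin δ ≈ 0.381.
p = a·p₁ + b·p₂ ≈ (0.736, 0.091, 0.671); φ = arcsin(p_z) ≈ 42.15°, λ = atan2(p_y, p_x) ≈ 7.03°.

≈ lat 42°N, lon 7°E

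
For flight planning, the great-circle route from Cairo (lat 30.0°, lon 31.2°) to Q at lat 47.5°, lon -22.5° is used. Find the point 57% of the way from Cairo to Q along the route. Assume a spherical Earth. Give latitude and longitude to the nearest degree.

≈ lat 43°, lon 4°

Convert each endpoint to a unit vector on the sphere (x = cos φ cos λ, y = cos φ sin λ, z = sin φ).
The central angle between the endpoints is δ = arccos(p₁·p₂) ≈ 0.774 rad (44.4°).
Interpolate at f = 0.57 with slerp weights a = sin((1−f)δ)/sin δ ≈ 0.467, b = sin(fδ)/sin δ ≈ 0.611.
p = a·p₁ + b·p₂ ≈ (0.728, 0.052, 0.684); φ = arcsin(p_z) ≈ 43.17°, λ = atan2(p_y, p_x) ≈ 4.07°.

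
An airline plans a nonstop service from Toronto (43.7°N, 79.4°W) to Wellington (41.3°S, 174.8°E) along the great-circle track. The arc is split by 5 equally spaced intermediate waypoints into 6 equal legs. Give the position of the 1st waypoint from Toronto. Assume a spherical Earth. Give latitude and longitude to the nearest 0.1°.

Convert each endpoint to a unit vector on the sphere (x = cos φ cos λ, y = cos φ sin λ, z = sin φ).
The central angle between the endpoints is δ = arccos(p₁·p₂) ≈ 2.219 rad (127.1°).
Interpolate at f = 1/6 with slerp weights a = sin((1−f)δ)/sin δ ≈ 1.206, b = sin(fδ)/sin δ ≈ 0.454.
p = a·p₁ + b·p₂ ≈ (-0.179, -0.826, 0.534); φ = arcsin(p_z) ≈ 32.28°, λ = atan2(p_y, p_x) ≈ -102.22°.

≈ 32.3°N, 102.2°W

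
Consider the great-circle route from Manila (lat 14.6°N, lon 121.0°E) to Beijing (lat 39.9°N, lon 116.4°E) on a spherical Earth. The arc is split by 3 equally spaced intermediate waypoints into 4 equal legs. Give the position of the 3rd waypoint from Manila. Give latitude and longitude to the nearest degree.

Write both endpoints as unit vectors p₁, p₂ with components (cos φ cos λ, cos φ sin λ, sin φ).
The central angle between the endpoints is δ = arccos(p₁·p₂) ≈ 0.447 rad (25.6°).
Interpolate at f = 3/4 with slerp weights a = sin((1−f)δ)/sin δ ≈ 0.258, b = sin(fδ)/sin δ ≈ 0.761.
p = a·p₁ + b·p₂ ≈ (-0.388, 0.737, 0.553); φ = arcsin(p_z) ≈ 33.59°, λ = atan2(p_y, p_x) ≈ 117.78°.

≈ lat 34°N, lon 118°E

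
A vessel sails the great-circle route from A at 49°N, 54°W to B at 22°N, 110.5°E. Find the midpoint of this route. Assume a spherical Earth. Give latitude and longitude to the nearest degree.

≈ 73°N, 80°E

Convert each endpoint to a unit vector on the sphere (x = cos φ cos λ, y = cos φ sin λ, z = sin φ).
The central angle between the endpoints is δ = arccos(p₁·p₂) ≈ 1.879 rad (107.7°).
Interpolate at f = 1/2 with slerp weights a = sin((1−f)δ)/sin δ ≈ 0.847, b = sin(fδ)/sin δ ≈ 0.847.
p = a·p₁ + b·p₂ ≈ (0.052, 0.286, 0.957); φ = arcsin(p_z) ≈ 73.10°, λ = atan2(p_y, p_x) ≈ 79.77°.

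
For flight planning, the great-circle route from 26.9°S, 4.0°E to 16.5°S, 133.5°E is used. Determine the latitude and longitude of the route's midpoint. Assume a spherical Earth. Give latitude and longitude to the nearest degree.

Write both endpoints as unit vectors p₁, p₂ with components (cos φ cos λ, cos φ sin λ, sin φ).
The central angle between the endpoints is δ = arccos(p₁·p₂) ≈ 1.999 rad (114.5°).
Interpolate at f = 1/2 with slerp weights a = sin((1−f)δ)/sin δ ≈ 0.925, b = sin(fδ)/sin δ ≈ 0.925.
p = a·p₁ + b·p₂ ≈ (0.212, 0.701, -0.681); φ = arcsin(p_z) ≈ -42.93°, λ = atan2(p_y, p_x) ≈ 73.14°.

≈ 43°S, 73°E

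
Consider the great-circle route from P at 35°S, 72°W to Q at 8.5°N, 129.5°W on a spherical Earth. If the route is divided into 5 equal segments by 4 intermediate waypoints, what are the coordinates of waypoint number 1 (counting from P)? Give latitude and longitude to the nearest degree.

From cos δ = sin φ₁ sin φ₂ + cos φ₁ cos φ₂ cos Δλ, the central angle is δ ≈ 1.213 rad (69.5°).
Interpolate at f = 1/5 with slerp weights a = sin((1−f)δ)/sin δ ≈ 0.881, b = sin(fδ)/sin δ ≈ 0.256.
p = a·p₁ + b·p₂ ≈ (0.062, -0.882, -0.467); φ = arcsin(p_z) ≈ -27.86°, λ = atan2(p_y, p_x) ≈ -86.00°.

≈ 28°S, 86°W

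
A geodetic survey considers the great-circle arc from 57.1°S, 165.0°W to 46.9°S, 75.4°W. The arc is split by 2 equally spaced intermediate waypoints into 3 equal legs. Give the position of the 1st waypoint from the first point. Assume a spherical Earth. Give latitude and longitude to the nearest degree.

Write both endpoints as unit vectors p₁, p₂ with components (cos φ cos λ, cos φ sin λ, sin φ).
The central angle between the endpoints is δ = arccos(p₁·p₂) ≈ 0.908 rad (52.0°).
Interpolate at f = 1/3 with slerp weights a = sin((1−f)δ)/sin δ ≈ 0.722, b = sin(fδ)/sin δ ≈ 0.378.
p = a·p₁ + b·p₂ ≈ (-0.314, -0.351, -0.882); φ = arcsin(p_z) ≈ -61.90°, λ = atan2(p_y, p_x) ≈ -131.74°.

≈ 62°S, 132°W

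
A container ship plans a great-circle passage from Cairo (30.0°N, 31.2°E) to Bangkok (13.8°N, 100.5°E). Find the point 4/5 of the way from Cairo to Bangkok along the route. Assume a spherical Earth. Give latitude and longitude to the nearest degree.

Convert each endpoint to a unit vector on the sphere (x = cos φ cos λ, y = cos φ sin λ, z = sin φ).
The central angle between the endpoints is δ = arccos(p₁·p₂) ≈ 1.141 rad (65.4°).
Interpolate at f = 4/5 with slerp weights a = sin((1−f)δ)/sin δ ≈ 0.249, b = sin(fδ)/sin δ ≈ 0.870.
p = a·p₁ + b·p₂ ≈ (0.030, 0.943, 0.332); φ = arcsin(p_z) ≈ 19.39°, λ = atan2(p_y, p_x) ≈ 88.16°.

≈ (19°N, 88°E)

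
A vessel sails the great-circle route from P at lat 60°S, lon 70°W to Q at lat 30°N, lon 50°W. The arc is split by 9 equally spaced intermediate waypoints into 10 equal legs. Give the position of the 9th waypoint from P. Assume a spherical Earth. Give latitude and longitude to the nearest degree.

Convert each endpoint to a unit vector on the sphere (x = cos φ cos λ, y = cos φ sin λ, z = sin φ).
The central angle between the endpoints is δ = arccos(p₁·p₂) ≈ 1.597 rad (91.5°).
Interpolate at f = 9/10 with slerp weights a = sin((1−f)δ)/sin δ ≈ 0.159, b = sin(fδ)/sin δ ≈ 0.991.
p = a·p₁ + b·p₂ ≈ (0.579, -0.732, 0.358); φ = arcsin(p_z) ≈ 20.97°, λ = atan2(p_y, p_x) ≈ -51.67°.

≈ lat 21°N, lon 52°W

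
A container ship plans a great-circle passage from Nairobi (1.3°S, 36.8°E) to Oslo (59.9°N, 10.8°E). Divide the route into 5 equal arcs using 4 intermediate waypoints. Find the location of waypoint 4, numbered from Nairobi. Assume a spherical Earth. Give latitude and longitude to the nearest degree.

≈ (48°N, 20°E)

From cos δ = sin φ₁ sin φ₂ + cos φ₁ cos φ₂ cos Δλ, the central angle is δ ≈ 1.125 rad (64.5°).
Interpolate at f = 4/5 with slerp weights a = sin((1−f)δ)/sin δ ≈ 0.247, b = sin(fδ)/sin δ ≈ 0.868.
p = a·p₁ + b·p₂ ≈ (0.626, 0.230, 0.746); φ = arcsin(p_z) ≈ 48.20°, λ = atan2(p_y, p_x) ≈ 20.16°.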